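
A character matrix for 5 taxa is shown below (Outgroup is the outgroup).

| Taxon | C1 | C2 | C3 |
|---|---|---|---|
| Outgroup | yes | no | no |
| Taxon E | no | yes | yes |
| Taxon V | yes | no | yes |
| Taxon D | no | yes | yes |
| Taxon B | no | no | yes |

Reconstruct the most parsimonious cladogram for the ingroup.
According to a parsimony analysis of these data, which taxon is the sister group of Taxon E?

Taxon D

Character polarity is set by the outgroup: the derived state is whichever differs from the outgroup's state, so for C1 the derived state is 'no', and for the remaining characters it is 'yes'.
C1 (derived state 'no') is shared by Taxon B, Taxon D, and Taxon E — a synapomorphy uniting that clade.
C2: derived state 'yes' in Taxon D and Taxon E only — synapomorphy for {Taxon D, Taxon E}.
All ingroup taxa share the derived state 'yes' for C3; it defines the ingroup but does not resolve relationships within it.
Most parsimonious ingroup topology: (((Taxon E,Taxon D),Taxon B),Taxon V).
Taxon E and Taxon D form a cherry on this tree, so they are sister taxa.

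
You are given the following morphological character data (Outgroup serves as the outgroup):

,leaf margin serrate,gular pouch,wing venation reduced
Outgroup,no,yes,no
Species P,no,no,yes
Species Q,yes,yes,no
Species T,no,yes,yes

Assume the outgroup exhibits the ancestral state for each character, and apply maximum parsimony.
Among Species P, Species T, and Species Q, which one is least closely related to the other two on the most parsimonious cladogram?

Character polarity is set by the outgroup: the derived state is whichever differs from the outgroup's state, so for gular pouch the derived state is 'no', and for the remaining characters it is 'yes'.
leaf margin serrate (derived state 'yes') is unique to Species Q (autapomorphy; uninformative for grouping).
gular pouch (derived state 'no') is unique to Species P (autapomorphy; uninformative for grouping).
wing venation reduced: derived state 'yes' in Species P and Species T only — synapomorphy for {Species P, Species T}.
Most parsimonious ingroup topology: ((Species P,Species T),Species Q).
Species T and Species P share a more recent common ancestor with each other than either does with Species Q, so Species Q is the least closely related of the three.

Species Q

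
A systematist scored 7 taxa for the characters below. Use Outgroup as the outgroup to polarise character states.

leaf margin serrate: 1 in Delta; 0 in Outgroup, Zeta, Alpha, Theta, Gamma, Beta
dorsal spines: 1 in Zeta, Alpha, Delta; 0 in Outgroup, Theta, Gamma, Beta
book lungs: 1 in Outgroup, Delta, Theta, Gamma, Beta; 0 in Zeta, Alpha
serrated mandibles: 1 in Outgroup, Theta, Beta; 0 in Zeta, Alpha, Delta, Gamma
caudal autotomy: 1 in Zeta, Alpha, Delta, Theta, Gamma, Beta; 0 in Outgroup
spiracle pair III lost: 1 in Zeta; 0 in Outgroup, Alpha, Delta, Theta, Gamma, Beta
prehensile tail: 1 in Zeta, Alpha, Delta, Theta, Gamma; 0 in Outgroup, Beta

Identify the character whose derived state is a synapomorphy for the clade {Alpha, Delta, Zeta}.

dorsal spines

Character polarity is set by the outgroup: the derived state is whichever differs from the outgroup's state, so for book lungs, serrated mandibles the derived state is '0', and for the remaining characters it is '1'.
leaf margin serrate: derived state '1' in Delta only — an autapomorphy, so it tells us nothing about relationships among taxa.
dorsal spines: derived state '1' in Alpha, Delta, and Zeta only — synapomorphy for {Alpha, Delta, Zeta}.
book lungs: derived state '0' in Alpha and Zeta only — synapomorphy for {Alpha, Zeta}.
Only Alpha, Delta, Gamma, and Zeta show the derived state '0' for serrated mandibles, supporting them as a clade.
caudal autotomy (derived state '1') is shared by all ingroup taxa — unites the whole ingroup.
spiracle pair III lost (derived state '1') is unique to Zeta (autapomorphy; uninformative for grouping).
prehensile tail: derived state '1' in Alpha, Delta, Gamma, Theta, and Zeta only — synapomorphy for {Alpha, Delta, Gamma, Theta, Zeta}.
Most parsimonious ingroup topology: (((((Zeta,Alpha),Delta),Gamma),Theta),Beta).
The clade {Alpha, Delta, Zeta} is supported by dorsal spines: its derived state '1' occurs in exactly those taxa and in no other taxon (including the outgroup).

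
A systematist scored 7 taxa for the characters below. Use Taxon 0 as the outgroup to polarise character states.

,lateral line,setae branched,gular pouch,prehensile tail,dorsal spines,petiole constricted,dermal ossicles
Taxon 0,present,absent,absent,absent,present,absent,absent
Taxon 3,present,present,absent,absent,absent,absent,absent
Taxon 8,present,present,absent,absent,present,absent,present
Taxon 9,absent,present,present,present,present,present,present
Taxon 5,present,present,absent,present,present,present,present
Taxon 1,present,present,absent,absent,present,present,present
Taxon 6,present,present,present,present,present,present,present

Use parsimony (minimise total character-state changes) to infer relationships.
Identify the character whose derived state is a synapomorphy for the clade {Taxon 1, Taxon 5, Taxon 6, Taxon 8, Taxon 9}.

dermal ossicles

Character polarity is set by the outgroup: the derived state is whichever differs from the outgroup's state, so for lateral line, dorsal spines the derived state is 'absent', and for the remaining characters it is 'present'.
lateral line: derived state 'absent' in Taxon 9 only — an autapomorphy, so it tells us nothing about relationships among taxa.
setae branched (derived state 'present') is shared by all ingroup taxa — unites the whole ingroup.
gular pouch: derived state 'present' in Taxon 6 and Taxon 9 only — synapomorphy for {Taxon 6, Taxon 9}.
prehensile tail (derived state 'present') is shared by Taxon 5, Taxon 6, and Taxon 9 — a synapomorphy uniting that clade.
dorsal spines (derived state 'absent') is unique to Taxon 3 (autapomorphy; uninformative for grouping).
petiole constricted (derived state 'present') is shared by Taxon 1, Taxon 5, Taxon 6, and Taxon 9 — a synapomorphy uniting that clade.
Only Taxon 1, Taxon 5, Taxon 6, Taxon 8, and Taxon 9 show the derived state 'present' for dermal ossicles, supporting them as a clade.
Most parsimonious ingroup topology: (Taxon 3,(Taxon 8,(((Taxon 9,Taxon 6),Taxon 5),Taxon 1))).
The clade {Taxon 1, Taxon 5, Taxon 6, Taxon 8, Taxon 9} is supported by dermal ossicles: its derived state 'present' occurs in exactly those taxa and in no other taxon (including the outgroup).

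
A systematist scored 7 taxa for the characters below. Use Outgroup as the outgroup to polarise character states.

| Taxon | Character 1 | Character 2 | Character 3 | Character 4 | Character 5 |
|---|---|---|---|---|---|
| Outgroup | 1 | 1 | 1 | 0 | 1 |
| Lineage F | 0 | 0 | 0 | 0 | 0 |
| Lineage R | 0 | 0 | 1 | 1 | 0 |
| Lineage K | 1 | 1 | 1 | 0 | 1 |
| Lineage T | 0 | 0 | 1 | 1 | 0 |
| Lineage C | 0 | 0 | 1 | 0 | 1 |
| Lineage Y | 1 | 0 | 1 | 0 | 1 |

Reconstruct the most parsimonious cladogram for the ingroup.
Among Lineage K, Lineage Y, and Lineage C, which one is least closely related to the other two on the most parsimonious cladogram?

Character polarity is set by the outgroup: the derived state is whichever differs from the outgroup's state, so for Character 1, Character 2, Character 3, Character 5 the derived state is '0', and for the remaining characters it is '1'.
Character 1 (derived state '0') is shared by Lineage C, Lineage F, Lineage R, and Lineage T — a synapomorphy uniting that clade.
Only Lineage C, Lineage F, Lineage R, Lineage T, and Lineage Y show the derived state '0' for Character 2, supporting them as a clade.
Character 3: derived state '0' in Lineage F only — an autapomorphy, so it tells us nothing about relationships among taxa.
Only Lineage R and Lineage T show the derived state '1' for Character 4, supporting them as a clade.
Character 5 (derived state '0') is shared by Lineage F, Lineage R, and Lineage T — a synapomorphy uniting that clade.
Most parsimonious ingroup topology: ((((Lineage F,(Lineage R,Lineage T)),Lineage C),Lineage Y),Lineage K).
Lineage C and Lineage Y share a more recent common ancestor with each other than either does with Lineage K, so Lineage K is the least closely related of the three.

Lineage K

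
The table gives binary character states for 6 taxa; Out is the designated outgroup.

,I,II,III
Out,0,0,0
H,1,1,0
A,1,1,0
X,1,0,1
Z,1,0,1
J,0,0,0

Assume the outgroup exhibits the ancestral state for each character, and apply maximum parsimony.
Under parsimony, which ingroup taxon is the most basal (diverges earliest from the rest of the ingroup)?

J

The outgroup has state '0' for every character, so '1' is the derived state throughout.
I (derived state '1') is shared by A, H, X, and Z — a synapomorphy uniting that clade.
II: derived state '1' in A and H only — synapomorphy for {A, H}.
III (derived state '1') is shared by X and Z — a synapomorphy uniting that clade.
Most parsimonious ingroup topology: (((H,A),(X,Z)),J).
J is sister to the clade containing all other ingroup taxa, so it is the earliest-diverging (most basal) ingroup lineage.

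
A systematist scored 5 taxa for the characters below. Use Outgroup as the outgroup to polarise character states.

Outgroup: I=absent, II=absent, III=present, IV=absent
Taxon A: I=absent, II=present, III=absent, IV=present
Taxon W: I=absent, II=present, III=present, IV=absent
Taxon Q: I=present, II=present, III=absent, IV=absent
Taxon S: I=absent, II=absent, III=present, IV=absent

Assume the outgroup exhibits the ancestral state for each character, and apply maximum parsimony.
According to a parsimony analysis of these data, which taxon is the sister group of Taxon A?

Character polarity is set by the outgroup: the derived state is whichever differs from the outgroup's state, so for III the derived state is 'absent', and for the remaining characters it is 'present'.
I: derived state 'present' in Taxon Q only — an autapomorphy, so it tells us nothing about relationships among taxa.
II (derived state 'present') is shared by Taxon A, Taxon Q, and Taxon W — a synapomorphy uniting that clade.
Only Taxon A and Taxon Q show the derived state 'absent' for III, supporting them as a clade.
IV (derived state 'present') is unique to Taxon A (autapomorphy; uninformative for grouping).
Most parsimonious ingroup topology: (((Taxon A,Taxon Q),Taxon W),Taxon S).
Taxon A and Taxon Q form a cherry on this tree, so they are sister taxa.

Taxon Q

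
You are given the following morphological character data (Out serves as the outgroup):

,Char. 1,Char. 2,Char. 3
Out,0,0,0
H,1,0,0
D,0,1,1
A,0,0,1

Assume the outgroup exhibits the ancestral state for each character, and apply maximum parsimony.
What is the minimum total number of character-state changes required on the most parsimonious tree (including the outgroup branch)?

The outgroup has state '0' for every character, so '1' is the derived state throughout.
Char. 1: derived state '1' in H only — an autapomorphy, so it tells us nothing about relationships among taxa.
Char. 2 (derived state '1') is unique to D (autapomorphy; uninformative for grouping).
Char. 3: derived state '1' in A and D only — synapomorphy for {A, D}.
Most parsimonious ingroup topology: (H,(D,A)).
Changes per character on this tree: Char. 1: 1; Char. 2: 1; Char. 3: 1.
Total = 3.

3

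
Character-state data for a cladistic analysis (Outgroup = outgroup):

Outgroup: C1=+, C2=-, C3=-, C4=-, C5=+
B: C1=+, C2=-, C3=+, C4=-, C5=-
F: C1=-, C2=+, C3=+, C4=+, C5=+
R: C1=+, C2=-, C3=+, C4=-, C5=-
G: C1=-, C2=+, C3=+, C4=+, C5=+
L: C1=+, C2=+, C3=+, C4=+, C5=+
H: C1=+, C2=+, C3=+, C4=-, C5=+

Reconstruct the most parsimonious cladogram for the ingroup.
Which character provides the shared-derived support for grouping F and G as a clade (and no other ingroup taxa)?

C1

Character polarity is set by the outgroup: the derived state is whichever differs from the outgroup's state, so for C1, C5 the derived state is '-', and for the remaining characters it is '+'.
C1: derived state '-' in F and G only — synapomorphy for {F, G}.
C2: derived state '+' in F, G, H, and L only — synapomorphy for {F, G, H, L}.
All ingroup taxa share the derived state '+' for C3; it defines the ingroup but does not resolve relationships within it.
C4: derived state '+' in F, G, and L only — synapomorphy for {F, G, L}.
C5: derived state '-' in B and R only — synapomorphy for {B, R}.
Most parsimonious ingroup topology: ((B,R),(((F,G),L),H)).
The clade {F, G} is supported by C1: its derived state '-' occurs in exactly those taxa and in no other taxon (including the outgroup).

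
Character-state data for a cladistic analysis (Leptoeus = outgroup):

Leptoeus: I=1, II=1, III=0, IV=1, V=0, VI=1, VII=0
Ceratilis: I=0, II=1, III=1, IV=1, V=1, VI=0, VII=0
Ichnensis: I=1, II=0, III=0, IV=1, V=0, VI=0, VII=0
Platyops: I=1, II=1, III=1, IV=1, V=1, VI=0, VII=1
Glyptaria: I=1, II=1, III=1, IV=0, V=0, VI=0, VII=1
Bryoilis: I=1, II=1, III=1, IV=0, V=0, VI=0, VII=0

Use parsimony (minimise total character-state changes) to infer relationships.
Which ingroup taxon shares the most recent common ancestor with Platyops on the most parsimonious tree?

Ceratilis

Character polarity is set by the outgroup: the derived state is whichever differs from the outgroup's state, so for I, II, IV, VI the derived state is '0', and for the remaining characters it is '1'.
I (derived state '0') is unique to Ceratilis (autapomorphy; uninformative for grouping).
II (derived state '0') is unique to Ichnensis (autapomorphy; uninformative for grouping).
III (derived state '1') is shared by Bryoilis, Ceratilis, Glyptaria, and Platyops — a synapomorphy uniting that clade.
IV (derived state '0') is shared by Bryoilis and Glyptaria — a synapomorphy uniting that clade.
V: derived state '1' in Ceratilis and Platyops only — synapomorphy for {Ceratilis, Platyops}.
All ingroup taxa share the derived state '0' for VI; it defines the ingroup but does not resolve relationships within it.
VII groups Glyptaria and Platyops, which is incompatible with the clades supported by the remaining characters; treating it as convergent (homoplasy) costs fewer steps than any alternative tree.
Most parsimonious ingroup topology: (((Ceratilis,Platyops),(Glyptaria,Bryoilis)),Ichnensis).
Platyops and Ceratilis form a cherry on this tree, so they are sister taxa.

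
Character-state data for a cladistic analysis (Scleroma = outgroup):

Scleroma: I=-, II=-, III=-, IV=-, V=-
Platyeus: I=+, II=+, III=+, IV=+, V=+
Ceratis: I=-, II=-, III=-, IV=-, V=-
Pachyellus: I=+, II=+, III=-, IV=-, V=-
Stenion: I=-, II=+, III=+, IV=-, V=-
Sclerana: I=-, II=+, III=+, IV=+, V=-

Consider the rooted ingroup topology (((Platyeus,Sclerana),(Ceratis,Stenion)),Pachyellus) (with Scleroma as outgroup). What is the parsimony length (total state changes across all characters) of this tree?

8

Map each character onto (((Platyeus,Sclerana),(Ceratis,Stenion)),Pachyellus) (rooted by Scleroma) and count the minimum state changes it requires (Fitch parsimony):
I: 2; II: 2; III: 2; IV: 1; V: 1.
Total tree length = 8.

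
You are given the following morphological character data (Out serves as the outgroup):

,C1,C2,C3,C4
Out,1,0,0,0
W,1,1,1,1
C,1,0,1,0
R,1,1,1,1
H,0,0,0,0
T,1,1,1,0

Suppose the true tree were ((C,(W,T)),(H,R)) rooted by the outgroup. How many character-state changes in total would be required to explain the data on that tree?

Map each character onto ((C,(W,T)),(H,R)) (rooted by Out) and count the minimum state changes it requires (Fitch parsimony):
C1: 1; C2: 2; C3: 2; C4: 2.
Total tree length = 7.

7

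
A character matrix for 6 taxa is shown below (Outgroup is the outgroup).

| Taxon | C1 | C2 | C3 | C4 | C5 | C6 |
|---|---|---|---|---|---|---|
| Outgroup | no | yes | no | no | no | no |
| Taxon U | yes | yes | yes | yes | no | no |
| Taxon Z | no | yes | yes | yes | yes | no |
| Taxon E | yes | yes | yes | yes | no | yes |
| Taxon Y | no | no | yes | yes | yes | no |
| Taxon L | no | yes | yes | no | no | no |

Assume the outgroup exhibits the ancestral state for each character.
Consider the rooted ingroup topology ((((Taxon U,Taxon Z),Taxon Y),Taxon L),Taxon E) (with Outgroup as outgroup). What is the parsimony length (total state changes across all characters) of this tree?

Map each character onto ((((Taxon U,Taxon Z),Taxon Y),Taxon L),Taxon E) (rooted by Outgroup) and count the minimum state changes it requires (Fitch parsimony):
C1: 2; C2: 1; C3: 1; C4: 2; C5: 2; C6: 1.
Total tree length = 9.

9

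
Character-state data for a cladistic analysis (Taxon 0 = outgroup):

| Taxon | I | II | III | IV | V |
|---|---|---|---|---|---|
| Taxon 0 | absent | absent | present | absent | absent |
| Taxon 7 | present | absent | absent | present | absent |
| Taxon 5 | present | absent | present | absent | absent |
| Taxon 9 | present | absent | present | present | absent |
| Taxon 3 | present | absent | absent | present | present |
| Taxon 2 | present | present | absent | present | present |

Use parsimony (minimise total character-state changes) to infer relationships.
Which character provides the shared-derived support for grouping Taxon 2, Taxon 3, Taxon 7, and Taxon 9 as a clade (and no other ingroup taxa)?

IV

Character polarity is set by the outgroup: the derived state is whichever differs from the outgroup's state, so for III the derived state is 'absent', and for the remaining characters it is 'present'.
All ingroup taxa share the derived state 'present' for I; it defines the ingroup but does not resolve relationships within it.
II: derived state 'present' in Taxon 2 only — an autapomorphy, so it tells us nothing about relationships among taxa.
III (derived state 'absent') is shared by Taxon 2, Taxon 3, and Taxon 7 — a synapomorphy uniting that clade.
Only Taxon 2, Taxon 3, Taxon 7, and Taxon 9 show the derived state 'present' for IV, supporting them as a clade.
V (derived state 'present') is shared by Taxon 2 and Taxon 3 — a synapomorphy uniting that clade.
Most parsimonious ingroup topology: (((Taxon 7,(Taxon 3,Taxon 2)),Taxon 9),Taxon 5).
The clade {Taxon 2, Taxon 3, Taxon 7, Taxon 9} is supported by IV: its derived state 'present' occurs in exactly those taxa and in no other taxon (including the outgroup).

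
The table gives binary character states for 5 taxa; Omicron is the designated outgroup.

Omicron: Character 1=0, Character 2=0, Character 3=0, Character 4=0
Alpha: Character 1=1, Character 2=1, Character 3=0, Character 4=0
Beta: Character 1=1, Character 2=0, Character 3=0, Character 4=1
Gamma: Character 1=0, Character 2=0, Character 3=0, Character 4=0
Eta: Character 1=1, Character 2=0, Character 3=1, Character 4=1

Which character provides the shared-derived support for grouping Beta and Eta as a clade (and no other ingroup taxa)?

The outgroup has state '0' for every character, so '1' is the derived state throughout.
Only Alpha, Beta, and Eta show the derived state '1' for Character 1, supporting them as a clade.
Character 2: derived state '1' in Alpha only — an autapomorphy, so it tells us nothing about relationships among taxa.
Character 3: derived state '1' in Eta only — an autapomorphy, so it tells us nothing about relationships among taxa.
Character 4 (derived state '1') is shared by Beta and Eta — a synapomorphy uniting that clade.
Most parsimonious ingroup topology: ((Alpha,(Beta,Eta)),Gamma).
The clade {Beta, Eta} is supported by Character 4: its derived state '1' occurs in exactly those taxa and in no other taxon (including the outgroup).

Character 4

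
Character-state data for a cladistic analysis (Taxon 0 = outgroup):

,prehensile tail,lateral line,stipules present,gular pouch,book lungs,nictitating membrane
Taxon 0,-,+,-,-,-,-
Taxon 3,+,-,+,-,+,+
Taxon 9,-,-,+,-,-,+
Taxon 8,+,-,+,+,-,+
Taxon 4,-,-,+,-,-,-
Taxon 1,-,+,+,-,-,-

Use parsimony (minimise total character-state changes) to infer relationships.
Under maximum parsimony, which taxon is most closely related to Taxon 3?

Taxon 8

Character polarity is set by the outgroup: the derived state is whichever differs from the outgroup's state, so for lateral line the derived state is '-', and for the remaining characters it is '+'.
Only Taxon 3 and Taxon 8 show the derived state '+' for prehensile tail, supporting them as a clade.
Only Taxon 3, Taxon 4, Taxon 8, and Taxon 9 show the derived state '-' for lateral line, supporting them as a clade.
stipules present (derived state '+') is shared by all ingroup taxa — unites the whole ingroup.
gular pouch (derived state '+') is unique to Taxon 8 (autapomorphy; uninformative for grouping).
book lungs (derived state '+') is unique to Taxon 3 (autapomorphy; uninformative for grouping).
nictitating membrane: derived state '+' in Taxon 3, Taxon 8, and Taxon 9 only — synapomorphy for {Taxon 3, Taxon 8, Taxon 9}.
Most parsimonious ingroup topology: ((((Taxon 3,Taxon 8),Taxon 9),Taxon 4),Taxon 1).
Taxon 3 and Taxon 8 form a cherry on this tree, so they are sister taxa.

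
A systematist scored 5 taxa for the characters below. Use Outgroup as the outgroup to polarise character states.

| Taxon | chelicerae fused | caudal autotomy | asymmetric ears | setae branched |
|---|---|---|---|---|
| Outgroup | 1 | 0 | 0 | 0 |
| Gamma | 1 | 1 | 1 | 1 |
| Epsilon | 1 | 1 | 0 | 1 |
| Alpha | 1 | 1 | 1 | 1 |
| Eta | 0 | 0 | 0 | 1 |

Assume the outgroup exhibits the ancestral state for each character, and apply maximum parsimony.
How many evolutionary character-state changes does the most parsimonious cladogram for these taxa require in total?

Character polarity is set by the outgroup: the derived state is whichever differs from the outgroup's state, so for chelicerae fused the derived state is '0', and for the remaining characters it is '1'.
chelicerae fused (derived state '0') is unique to Eta (autapomorphy; uninformative for grouping).
Only Alpha, Epsilon, and Gamma show the derived state '1' for caudal autotomy, supporting them as a clade.
Only Alpha and Gamma show the derived state '1' for asymmetric ears, supporting them as a clade.
setae branched (derived state '1') is shared by all ingroup taxa — unites the whole ingroup.
Most parsimonious ingroup topology: (((Gamma,Alpha),Epsilon),Eta).
Changes per character on this tree: chelicerae fused: 1; caudal autotomy: 1; asymmetric ears: 1; setae branched: 1.
Total = 4.

4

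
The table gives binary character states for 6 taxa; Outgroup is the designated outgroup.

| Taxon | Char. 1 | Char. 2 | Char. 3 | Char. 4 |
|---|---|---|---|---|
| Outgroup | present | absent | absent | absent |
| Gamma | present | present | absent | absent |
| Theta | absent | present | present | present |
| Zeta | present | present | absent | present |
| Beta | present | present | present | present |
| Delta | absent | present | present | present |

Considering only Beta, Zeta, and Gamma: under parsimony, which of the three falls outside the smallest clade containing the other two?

Character polarity is set by the outgroup: the derived state is whichever differs from the outgroup's state, so for Char. 1 the derived state is 'absent', and for the remaining characters it is 'present'.
Only Delta and Theta show the derived state 'absent' for Char. 1, supporting them as a clade.
Char. 2 (derived state 'present') is shared by all ingroup taxa — unites the whole ingroup.
Char. 3: derived state 'present' in Beta, Delta, and Theta only — synapomorphy for {Beta, Delta, Theta}.
Char. 4: derived state 'present' in Beta, Delta, Theta, and Zeta only — synapomorphy for {Beta, Delta, Theta, Zeta}.
Most parsimonious ingroup topology: (Gamma,(((Theta,Delta),Beta),Zeta)).
Zeta and Beta share a more recent common ancestor with each other than either does with Gamma, so Gamma is the least closely related of the three.

Gamma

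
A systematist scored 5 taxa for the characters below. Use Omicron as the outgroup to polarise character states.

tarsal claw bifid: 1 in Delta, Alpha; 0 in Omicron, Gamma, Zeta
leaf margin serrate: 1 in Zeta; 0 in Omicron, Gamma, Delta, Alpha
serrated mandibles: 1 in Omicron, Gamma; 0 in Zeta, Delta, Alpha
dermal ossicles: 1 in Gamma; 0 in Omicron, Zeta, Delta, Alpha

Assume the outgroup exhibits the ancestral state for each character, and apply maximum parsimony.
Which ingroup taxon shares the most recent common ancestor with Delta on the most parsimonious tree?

Alpha

Character polarity is set by the outgroup: the derived state is whichever differs from the outgroup's state, so for serrated mandibles the derived state is '0', and for the remaining characters it is '1'.
tarsal claw bifid (derived state '1') is shared by Alpha and Delta — a synapomorphy uniting that clade.
leaf margin serrate: derived state '1' in Zeta only — an autapomorphy, so it tells us nothing about relationships among taxa.
serrated mandibles (derived state '0') is shared by Alpha, Delta, and Zeta — a synapomorphy uniting that clade.
dermal ossicles: derived state '1' in Gamma only — an autapomorphy, so it tells us nothing about relationships among taxa.
Most parsimonious ingroup topology: (Gamma,(Zeta,(Delta,Alpha))).
Delta and Alpha form a cherry on this tree, so they are sister taxa.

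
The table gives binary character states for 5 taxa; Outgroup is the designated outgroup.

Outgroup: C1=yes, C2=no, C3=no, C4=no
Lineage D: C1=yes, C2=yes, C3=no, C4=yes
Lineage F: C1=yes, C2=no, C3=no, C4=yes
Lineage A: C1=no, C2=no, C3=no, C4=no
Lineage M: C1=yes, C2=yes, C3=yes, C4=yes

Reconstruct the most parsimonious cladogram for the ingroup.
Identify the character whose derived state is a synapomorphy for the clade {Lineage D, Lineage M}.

C2

Character polarity is set by the outgroup: the derived state is whichever differs from the outgroup's state, so for C1 the derived state is 'no', and for the remaining characters it is 'yes'.
C1: derived state 'no' in Lineage A only — an autapomorphy, so it tells us nothing about relationships among taxa.
C2 (derived state 'yes') is shared by Lineage D and Lineage M — a synapomorphy uniting that clade.
C3: derived state 'yes' in Lineage M only — an autapomorphy, so it tells us nothing about relationships among taxa.
C4 (derived state 'yes') is shared by Lineage D, Lineage F, and Lineage M — a synapomorphy uniting that clade.
Most parsimonious ingroup topology: (((Lineage D,Lineage M),Lineage F),Lineage A).
The clade {Lineage D, Lineage M} is supported by C2: its derived state 'yes' occurs in exactly those taxa and in no other taxon (including the outgroup).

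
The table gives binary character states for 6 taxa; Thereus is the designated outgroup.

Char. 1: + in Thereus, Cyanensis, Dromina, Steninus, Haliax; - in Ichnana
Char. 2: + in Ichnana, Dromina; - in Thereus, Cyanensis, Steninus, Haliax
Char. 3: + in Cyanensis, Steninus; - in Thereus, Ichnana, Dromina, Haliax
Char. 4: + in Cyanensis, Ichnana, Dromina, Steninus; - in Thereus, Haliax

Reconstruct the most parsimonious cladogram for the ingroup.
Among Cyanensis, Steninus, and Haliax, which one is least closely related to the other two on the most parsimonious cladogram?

Character polarity is set by the outgroup: the derived state is whichever differs from the outgroup's state, so for Char. 1 the derived state is '-', and for the remaining characters it is '+'.
Char. 1 (derived state '-') is unique to Ichnana (autapomorphy; uninformative for grouping).
Char. 2 (derived state '+') is shared by Dromina and Ichnana — a synapomorphy uniting that clade.
Char. 3 (derived state '+') is shared by Cyanensis and Steninus — a synapomorphy uniting that clade.
Char. 4: derived state '+' in Cyanensis, Dromina, Ichnana, and Steninus only — synapomorphy for {Cyanensis, Dromina, Ichnana, Steninus}.
Most parsimonious ingroup topology: (((Cyanensis,Steninus),(Ichnana,Dromina)),Haliax).
Cyanensis and Steninus share a more recent common ancestor with each other than either does with Haliax, so Haliax is the least closely related of the three.

Haliax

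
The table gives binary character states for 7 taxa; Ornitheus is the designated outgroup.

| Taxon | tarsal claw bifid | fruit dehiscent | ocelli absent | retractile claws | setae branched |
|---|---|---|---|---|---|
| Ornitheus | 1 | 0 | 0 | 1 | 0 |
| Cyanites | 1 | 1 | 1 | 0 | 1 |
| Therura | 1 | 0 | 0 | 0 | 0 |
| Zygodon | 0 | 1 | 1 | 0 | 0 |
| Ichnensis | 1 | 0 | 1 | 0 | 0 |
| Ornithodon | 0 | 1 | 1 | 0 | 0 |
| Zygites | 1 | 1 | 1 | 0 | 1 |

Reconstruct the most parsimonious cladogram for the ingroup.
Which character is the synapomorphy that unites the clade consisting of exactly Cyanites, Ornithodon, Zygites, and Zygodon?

fruit dehiscent

Character polarity is set by the outgroup: the derived state is whichever differs from the outgroup's state, so for tarsal claw bifid, retractile claws the derived state is '0', and for the remaining characters it is '1'.
Only Ornithodon and Zygodon show the derived state '0' for tarsal claw bifid, supporting them as a clade.
Only Cyanites, Ornithodon, Zygites, and Zygodon show the derived state '1' for fruit dehiscent, supporting them as a clade.
ocelli absent: derived state '1' in Cyanites, Ichnensis, Ornithodon, Zygites, and Zygodon only — synapomorphy for {Cyanites, Ichnensis, Ornithodon, Zygites, Zygodon}.
retractile claws (derived state '0') is shared by all ingroup taxa — unites the whole ingroup.
setae branched: derived state '1' in Cyanites and Zygites only — synapomorphy for {Cyanites, Zygites}.
Most parsimonious ingroup topology: ((((Cyanites,Zygites),(Zygodon,Ornithodon)),Ichnensis),Therura).
The clade {Cyanites, Ornithodon, Zygites, Zygodon} is supported by fruit dehiscent: its derived state '1' occurs in exactly those taxa and in no other taxon (including the outgroup).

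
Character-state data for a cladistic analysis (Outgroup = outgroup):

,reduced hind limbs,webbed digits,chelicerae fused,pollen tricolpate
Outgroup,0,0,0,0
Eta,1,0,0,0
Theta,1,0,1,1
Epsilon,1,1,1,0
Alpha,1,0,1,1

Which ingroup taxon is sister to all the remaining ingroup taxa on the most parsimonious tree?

Eta

The outgroup has state '0' for every character, so '1' is the derived state throughout.
All ingroup taxa share the derived state '1' for reduced hind limbs; it defines the ingroup but does not resolve relationships within it.
webbed digits: derived state '1' in Epsilon only — an autapomorphy, so it tells us nothing about relationships among taxa.
Only Alpha, Epsilon, and Theta show the derived state '1' for chelicerae fused, supporting them as a clade.
Only Alpha and Theta show the derived state '1' for pollen tricolpate, supporting them as a clade.
Most parsimonious ingroup topology: (Eta,((Theta,Alpha),Epsilon)).
Eta is sister to the clade containing all other ingroup taxa, so it is the earliest-diverging (most basal) ingroup lineage.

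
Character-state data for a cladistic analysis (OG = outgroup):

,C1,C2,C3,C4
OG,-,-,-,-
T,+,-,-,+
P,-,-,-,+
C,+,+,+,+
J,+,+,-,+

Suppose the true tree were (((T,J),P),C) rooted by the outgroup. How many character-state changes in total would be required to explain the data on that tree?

Map each character onto (((T,J),P),C) (rooted by OG) and count the minimum state changes it requires (Fitch parsimony):
C1: 2; C2: 2; C3: 1; C4: 1.
Total tree length = 6.

6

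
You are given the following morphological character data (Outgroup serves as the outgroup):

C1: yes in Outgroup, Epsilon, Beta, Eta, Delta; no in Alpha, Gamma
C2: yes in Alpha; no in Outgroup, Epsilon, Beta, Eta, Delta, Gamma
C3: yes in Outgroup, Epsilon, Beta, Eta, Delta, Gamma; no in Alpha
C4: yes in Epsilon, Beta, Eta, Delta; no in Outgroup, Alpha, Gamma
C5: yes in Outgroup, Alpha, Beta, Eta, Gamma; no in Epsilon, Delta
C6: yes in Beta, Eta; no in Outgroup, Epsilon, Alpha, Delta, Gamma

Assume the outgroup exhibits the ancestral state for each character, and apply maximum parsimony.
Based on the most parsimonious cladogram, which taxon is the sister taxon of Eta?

Character polarity is set by the outgroup: the derived state is whichever differs from the outgroup's state, so for C1, C3, C5 the derived state is 'no', and for the remaining characters it is 'yes'.
Only Alpha and Gamma show the derived state 'no' for C1, supporting them as a clade.
C2 (derived state 'yes') is unique to Alpha (autapomorphy; uninformative for grouping).
C3 (derived state 'no') is unique to Alpha (autapomorphy; uninformative for grouping).
C4 (derived state 'yes') is shared by Beta, Delta, Epsilon, and Eta — a synapomorphy uniting that clade.
C5: derived state 'no' in Delta and Epsilon only — synapomorphy for {Delta, Epsilon}.
C6: derived state 'yes' in Beta and Eta only — synapomorphy for {Beta, Eta}.
Most parsimonious ingroup topology: (((Epsilon,Delta),(Beta,Eta)),(Alpha,Gamma)).
Eta and Beta form a cherry on this tree, so they are sister taxa.

Beta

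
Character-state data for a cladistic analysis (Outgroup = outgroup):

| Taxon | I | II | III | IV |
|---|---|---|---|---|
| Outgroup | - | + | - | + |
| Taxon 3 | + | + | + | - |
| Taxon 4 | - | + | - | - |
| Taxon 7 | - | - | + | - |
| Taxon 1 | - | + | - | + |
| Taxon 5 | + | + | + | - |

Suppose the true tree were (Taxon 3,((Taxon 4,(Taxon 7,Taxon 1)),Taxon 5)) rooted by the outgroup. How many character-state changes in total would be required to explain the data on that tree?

Map each character onto (Taxon 3,((Taxon 4,(Taxon 7,Taxon 1)),Taxon 5)) (rooted by Outgroup) and count the minimum state changes it requires (Fitch parsimony):
I: 2; II: 1; III: 3; IV: 2.
Total tree length = 8.

8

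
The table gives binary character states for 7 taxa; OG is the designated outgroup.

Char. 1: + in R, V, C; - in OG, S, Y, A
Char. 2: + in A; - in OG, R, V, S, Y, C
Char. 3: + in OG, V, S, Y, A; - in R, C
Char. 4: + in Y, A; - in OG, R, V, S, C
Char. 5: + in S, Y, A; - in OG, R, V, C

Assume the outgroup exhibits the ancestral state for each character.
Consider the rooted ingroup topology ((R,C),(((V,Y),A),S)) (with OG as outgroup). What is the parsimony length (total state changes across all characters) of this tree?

8

Map each character onto ((R,C),(((V,Y),A),S)) (rooted by OG) and count the minimum state changes it requires (Fitch parsimony):
Char. 1: 2; Char. 2: 1; Char. 3: 1; Char. 4: 2; Char. 5: 2.
Total tree length = 8.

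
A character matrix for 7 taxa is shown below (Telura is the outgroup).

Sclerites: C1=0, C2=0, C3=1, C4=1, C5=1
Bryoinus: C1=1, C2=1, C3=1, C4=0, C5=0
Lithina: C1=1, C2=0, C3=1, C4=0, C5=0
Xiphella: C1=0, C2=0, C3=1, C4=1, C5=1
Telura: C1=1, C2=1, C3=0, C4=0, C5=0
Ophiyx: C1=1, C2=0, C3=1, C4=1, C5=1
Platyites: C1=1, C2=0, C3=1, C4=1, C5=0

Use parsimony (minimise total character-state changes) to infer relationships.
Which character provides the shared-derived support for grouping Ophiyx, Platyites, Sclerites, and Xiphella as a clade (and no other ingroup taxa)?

C4

Character polarity is set by the outgroup: the derived state is whichever differs from the outgroup's state, so for C1, C2 the derived state is '0', and for the remaining characters it is '1'.
C1 (derived state '0') is shared by Sclerites and Xiphella — a synapomorphy uniting that clade.
C2: derived state '0' in Lithina, Ophiyx, Platyites, Sclerites, and Xiphella only — synapomorphy for {Lithina, Ophiyx, Platyites, Sclerites, Xiphella}.
All ingroup taxa share the derived state '1' for C3; it defines the ingroup but does not resolve relationships within it.
Only Ophiyx, Platyites, Sclerites, and Xiphella show the derived state '1' for C4, supporting them as a clade.
C5 (derived state '1') is shared by Ophiyx, Sclerites, and Xiphella — a synapomorphy uniting that clade.
Most parsimonious ingroup topology: (((Platyites,(Ophiyx,(Xiphella,Sclerites))),Lithina),Bryoinus).
The clade {Ophiyx, Platyites, Sclerites, Xiphella} is supported by C4: its derived state '1' occurs in exactly those taxa and in no other taxon (including the outgroup).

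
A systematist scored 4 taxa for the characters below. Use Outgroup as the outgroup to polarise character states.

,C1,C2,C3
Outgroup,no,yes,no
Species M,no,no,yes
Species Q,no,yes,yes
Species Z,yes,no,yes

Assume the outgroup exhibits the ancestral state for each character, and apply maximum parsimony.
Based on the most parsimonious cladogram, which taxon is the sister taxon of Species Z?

Species M

Character polarity is set by the outgroup: the derived state is whichever differs from the outgroup's state, so for C2 the derived state is 'no', and for the remaining characters it is 'yes'.
C1 (derived state 'yes') is unique to Species Z (autapomorphy; uninformative for grouping).
C2: derived state 'no' in Species M and Species Z only — synapomorphy for {Species M, Species Z}.
C3 (derived state 'yes') is shared by all ingroup taxa — unites the whole ingroup.
Most parsimonious ingroup topology: ((Species M,Species Z),Species Q).
Species Z and Species M form a cherry on this tree, so they are sister taxa.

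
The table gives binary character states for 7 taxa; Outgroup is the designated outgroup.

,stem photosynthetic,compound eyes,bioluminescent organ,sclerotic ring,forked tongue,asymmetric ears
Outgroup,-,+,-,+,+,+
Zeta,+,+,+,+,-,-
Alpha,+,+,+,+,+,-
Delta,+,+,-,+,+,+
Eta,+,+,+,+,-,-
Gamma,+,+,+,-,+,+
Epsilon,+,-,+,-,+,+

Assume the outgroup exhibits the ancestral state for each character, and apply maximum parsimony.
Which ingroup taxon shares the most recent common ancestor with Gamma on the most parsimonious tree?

Epsilon

Character polarity is set by the outgroup: the derived state is whichever differs from the outgroup's state, so for compound eyes, sclerotic ring, forked tongue, asymmetric ears the derived state is '-', and for the remaining characters it is '+'.
stem photosynthetic (derived state '+') is shared by all ingroup taxa — unites the whole ingroup.
compound eyes (derived state '-') is unique to Epsilon (autapomorphy; uninformative for grouping).
bioluminescent organ: derived state '+' in Alpha, Epsilon, Eta, Gamma, and Zeta only — synapomorphy for {Alpha, Epsilon, Eta, Gamma, Zeta}.
sclerotic ring (derived state '-') is shared by Epsilon and Gamma — a synapomorphy uniting that clade.
Only Eta and Zeta show the derived state '-' for forked tongue, supporting them as a clade.
asymmetric ears (derived state '-') is shared by Alpha, Eta, and Zeta — a synapomorphy uniting that clade.
Most parsimonious ingroup topology: ((((Zeta,Eta),Alpha),(Gamma,Epsilon)),Delta).
Gamma and Epsilon form a cherry on this tree, so they are sister taxa.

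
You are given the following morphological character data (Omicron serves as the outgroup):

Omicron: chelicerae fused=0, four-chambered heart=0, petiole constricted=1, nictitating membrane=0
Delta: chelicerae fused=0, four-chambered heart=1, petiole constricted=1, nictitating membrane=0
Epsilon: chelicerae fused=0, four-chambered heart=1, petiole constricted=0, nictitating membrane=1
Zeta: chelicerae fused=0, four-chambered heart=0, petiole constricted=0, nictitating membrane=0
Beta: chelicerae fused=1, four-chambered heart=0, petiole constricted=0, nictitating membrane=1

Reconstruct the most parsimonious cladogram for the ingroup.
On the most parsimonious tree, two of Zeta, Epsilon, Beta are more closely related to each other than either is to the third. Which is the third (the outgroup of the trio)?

Zeta

Character polarity is set by the outgroup: the derived state is whichever differs from the outgroup's state, so for petiole constricted the derived state is '0', and for the remaining characters it is '1'.
chelicerae fused: derived state '1' in Beta only — an autapomorphy, so it tells us nothing about relationships among taxa.
four-chambered heart groups Delta and Epsilon, which is incompatible with the clades supported by the remaining characters; treating it as convergent (homoplasy) costs fewer steps than any alternative tree.
petiole constricted (derived state '0') is shared by Beta, Epsilon, and Zeta — a synapomorphy uniting that clade.
nictitating membrane (derived state '1') is shared by Beta and Epsilon — a synapomorphy uniting that clade.
Most parsimonious ingroup topology: (Delta,((Epsilon,Beta),Zeta)).
Beta and Epsilon share a more recent common ancestor with each other than either does with Zeta, so Zeta is the least closely related of the three.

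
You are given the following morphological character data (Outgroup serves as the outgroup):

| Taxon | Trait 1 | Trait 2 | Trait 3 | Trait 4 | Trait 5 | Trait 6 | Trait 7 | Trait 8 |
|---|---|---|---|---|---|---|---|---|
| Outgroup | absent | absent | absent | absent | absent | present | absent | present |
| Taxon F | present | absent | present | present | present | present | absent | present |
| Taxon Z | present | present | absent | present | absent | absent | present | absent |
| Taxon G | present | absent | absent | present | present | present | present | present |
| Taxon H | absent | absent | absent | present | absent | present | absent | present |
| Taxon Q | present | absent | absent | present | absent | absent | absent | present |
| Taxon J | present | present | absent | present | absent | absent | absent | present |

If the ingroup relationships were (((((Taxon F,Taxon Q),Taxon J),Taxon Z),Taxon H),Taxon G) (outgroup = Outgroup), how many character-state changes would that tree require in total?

Map each character onto (((((Taxon F,Taxon Q),Taxon J),Taxon Z),Taxon H),Taxon G) (rooted by Outgroup) and count the minimum state changes it requires (Fitch parsimony):
Trait 1: 2; Trait 2: 2; Trait 3: 1; Trait 4: 1; Trait 5: 2; Trait 6: 2; Trait 7: 2; Trait 8: 1.
Total tree length = 13.

13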